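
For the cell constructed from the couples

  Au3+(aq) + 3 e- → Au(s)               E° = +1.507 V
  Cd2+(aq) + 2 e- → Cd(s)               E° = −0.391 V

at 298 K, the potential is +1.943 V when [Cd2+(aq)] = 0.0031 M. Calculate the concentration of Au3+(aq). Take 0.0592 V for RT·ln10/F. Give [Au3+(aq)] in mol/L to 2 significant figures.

The Au³⁺/Au couple has the larger reduction potential, so it is the cathode: E°cell = +1.507 − (−0.391) = +1.898 V and n = 6.
Since E = E° − (0.0592/n)·log Q, log Q = n(E° − E)/0.0592 = −4.561.
The balanced reaction is 2 Au3+(aq) + 3 Cd(s) → 2 Au(s) + 3 Cd2+(aq), so Q = [Cd2+(aq)]^3 / [Au3+(aq)]^2.
Substituting the known concentrations and solving, log [Au3+(aq)] = −1.482 and [Au3+(aq)] = 0.033 M.

0.033 M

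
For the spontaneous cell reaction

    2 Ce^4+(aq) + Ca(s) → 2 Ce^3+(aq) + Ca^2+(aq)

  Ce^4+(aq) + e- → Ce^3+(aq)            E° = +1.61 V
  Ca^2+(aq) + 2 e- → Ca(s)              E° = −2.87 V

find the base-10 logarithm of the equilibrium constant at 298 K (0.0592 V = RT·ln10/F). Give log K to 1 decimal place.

The Ce⁴⁺/Ce³⁺ couple is reduced (cathode); E°cell = +1.61 − (−2.87) = +4.48 V with n = 2.
At equilibrium E = 0, so log K = nE°cell / 0.0592 = (2)(+4.48) / 0.0592 = 151.4.

log K = 151.4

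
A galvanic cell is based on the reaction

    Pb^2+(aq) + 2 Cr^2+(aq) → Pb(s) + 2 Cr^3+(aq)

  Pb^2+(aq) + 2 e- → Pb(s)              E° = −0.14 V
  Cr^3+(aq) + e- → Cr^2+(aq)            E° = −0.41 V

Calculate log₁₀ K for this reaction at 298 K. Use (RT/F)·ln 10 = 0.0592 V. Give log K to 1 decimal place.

The Pb²⁺/Pb couple is reduced (cathode); E°cell = −0.14 − (−0.41) = +0.27 V with n = 2.
At equilibrium E = 0, so log K = nE°cell / 0.0592 = (2)(+0.27) / 0.0592 = 9.1.

log K = 9.1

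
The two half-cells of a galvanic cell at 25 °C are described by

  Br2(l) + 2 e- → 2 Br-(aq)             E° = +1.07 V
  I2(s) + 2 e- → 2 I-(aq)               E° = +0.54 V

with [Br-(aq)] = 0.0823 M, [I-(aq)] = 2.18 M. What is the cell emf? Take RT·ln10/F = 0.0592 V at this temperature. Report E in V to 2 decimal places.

+0.61 V

The Br₂/Br⁻ couple has the more positive E°, so it is the cathode; I₂/I⁻ is the anode.
E°cell = +1.07 − (+0.54) = +0.53 V, with n = 2 electrons transferred.
For the overall reaction Br2(l) + 2 I-(aq) → 2 Br-(aq) + I2(s), Q = [Br-(aq)]^2 / [I-(aq)]^2 = 0.00143, giving log Q = −2.846.
E = E° − (0.0592/n)·log Q = +0.53 − (0.0592/2)(−2.846) = +0.61 V.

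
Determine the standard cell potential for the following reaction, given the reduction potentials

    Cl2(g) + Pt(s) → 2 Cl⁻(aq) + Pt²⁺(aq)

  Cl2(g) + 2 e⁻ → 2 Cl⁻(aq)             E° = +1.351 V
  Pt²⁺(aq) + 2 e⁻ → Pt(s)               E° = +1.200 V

+0.151 V

Cl2(g) gains electrons, so the Cl₂/Cl⁻ couple is the cathode; the Pt²⁺/Pt couple is the anode.
E°cell = E°(cathode) − E°(anode) = +1.351 − (+1.200) = +0.151 V.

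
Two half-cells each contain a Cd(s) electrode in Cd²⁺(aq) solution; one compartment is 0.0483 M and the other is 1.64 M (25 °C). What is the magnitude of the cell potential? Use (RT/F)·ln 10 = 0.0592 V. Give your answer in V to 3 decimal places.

For a concentration cell E°cell = 0, since both electrodes use the same couple.
The compartment with the higher Cd²⁺(aq) concentration (1.64 M) acts as the cathode; ions are reduced there and produced at the dilute (0.0483 M) anode.
With n = 2, Ecell = −(0.0592/2)·log([dilute]/[conc]) = −(0.0592/2)·log(0.0483/1.64) = +0.045 V.

0.045 V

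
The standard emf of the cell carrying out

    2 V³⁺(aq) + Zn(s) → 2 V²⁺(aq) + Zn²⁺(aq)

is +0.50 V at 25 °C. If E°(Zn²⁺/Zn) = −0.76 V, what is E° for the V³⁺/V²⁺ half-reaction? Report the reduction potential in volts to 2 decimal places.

−0.26 V

In the reaction as written the V³⁺/V²⁺ couple is reduced (cathode) and Zn²⁺/Zn is oxidized (anode), so E°cell = E°(V³⁺/V²⁺) − E°(Zn²⁺/Zn).
E°(V³⁺/V²⁺) = E°cell + E°(anode) = +0.50 + (−0.76) = −0.26 V.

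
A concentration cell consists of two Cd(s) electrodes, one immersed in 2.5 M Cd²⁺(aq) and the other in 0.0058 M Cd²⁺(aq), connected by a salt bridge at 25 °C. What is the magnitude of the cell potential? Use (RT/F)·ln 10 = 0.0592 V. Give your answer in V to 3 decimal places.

0.078 V

For a concentration cell E°cell = 0, since both electrodes use the same couple.
The compartment with the higher Cd²⁺(aq) concentration (2.5 M) acts as the cathode; ions are reduced there and produced at the dilute (0.0058 M) anode.
With n = 2, Ecell = −(0.0592/2)·log([dilute]/[conc]) = −(0.0592/2)·log(0.0058/2.5) = +0.078 V.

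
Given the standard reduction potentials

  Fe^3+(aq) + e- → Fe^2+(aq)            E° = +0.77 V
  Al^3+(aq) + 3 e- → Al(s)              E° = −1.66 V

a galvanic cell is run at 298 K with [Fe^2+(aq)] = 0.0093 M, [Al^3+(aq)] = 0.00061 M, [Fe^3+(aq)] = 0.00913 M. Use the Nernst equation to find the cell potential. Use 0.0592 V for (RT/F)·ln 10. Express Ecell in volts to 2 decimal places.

Since E°(Fe³⁺/Fe²⁺) > E°(Al³⁺/Al), Fe³⁺/Fe²⁺ serves as the cathode.
E°cell = E°cat − E°an = +0.77 − (−1.66) = +2.43 V; n = 3.
Balancing gives 3 Fe^3+(aq) + Al(s) → 3 Fe^2+(aq) + Al^3+(aq); hence Q = ([Fe^2+(aq)]^3·[Al^3+(aq)]) / [Fe^3+(aq)]^3 = 0.000645 (log Q = −3.191).
By the Nernst equation, E = +2.43 − (0.0592/3)·(−3.191) = +2.49 V.

+2.49 V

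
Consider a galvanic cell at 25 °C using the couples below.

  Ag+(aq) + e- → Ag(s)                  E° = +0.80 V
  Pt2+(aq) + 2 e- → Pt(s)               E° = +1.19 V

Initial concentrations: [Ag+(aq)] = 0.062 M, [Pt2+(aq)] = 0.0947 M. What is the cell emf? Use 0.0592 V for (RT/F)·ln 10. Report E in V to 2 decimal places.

+0.43 V

Since E°(Pt²⁺/Pt) > E°(Ag⁺/Ag), Pt²⁺/Pt serves as the cathode.
E°cell = E°cat − E°an = +1.19 − (+0.80) = +0.39 V; n = 2.
Balancing gives Pt2+(aq) + 2 Ag(s) → Pt(s) + 2 Ag+(aq); hence Q = [Ag+(aq)]^2 / [Pt2+(aq)] = 0.0406 (log Q = −1.392).
Applying E = E° − (RT ln10/nF)·log Q gives +0.39 − (0.0592/2)(−1.392) = +0.43 V.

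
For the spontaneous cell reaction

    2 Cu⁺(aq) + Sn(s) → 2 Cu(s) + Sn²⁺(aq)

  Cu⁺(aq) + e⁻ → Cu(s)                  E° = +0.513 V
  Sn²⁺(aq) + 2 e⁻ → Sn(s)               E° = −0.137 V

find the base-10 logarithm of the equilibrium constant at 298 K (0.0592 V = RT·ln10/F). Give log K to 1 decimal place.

log K = 22.0

The Cu⁺/Cu couple is reduced (cathode); E°cell = +0.513 − (−0.137) = +0.650 V with n = 2.
At equilibrium E = 0, so log K = nE°cell / 0.0592 = (2)(+0.650) / 0.0592 = 22.0.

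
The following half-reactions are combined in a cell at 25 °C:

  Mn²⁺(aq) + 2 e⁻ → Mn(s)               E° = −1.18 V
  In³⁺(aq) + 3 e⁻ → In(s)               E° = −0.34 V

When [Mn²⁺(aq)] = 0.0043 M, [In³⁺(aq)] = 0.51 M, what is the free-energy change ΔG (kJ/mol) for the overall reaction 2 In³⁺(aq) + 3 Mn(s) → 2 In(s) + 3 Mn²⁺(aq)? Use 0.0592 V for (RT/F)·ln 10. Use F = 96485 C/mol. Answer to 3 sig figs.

E°cell = −0.34 − (−1.18) = +0.84 V; the balanced reaction transfers n = 6 electrons.
The reaction quotient is [Mn²⁺(aq)]^3 / [In³⁺(aq)]^2 = 3.06×10^−7; by Nernst, E = +0.84 − (0.0592/6)(−6.515) = +0.9043 V.
ΔG = −nFE = −(6)(96485)(+0.9043) J/mol = −524 kJ/mol.

−524 kJ/mol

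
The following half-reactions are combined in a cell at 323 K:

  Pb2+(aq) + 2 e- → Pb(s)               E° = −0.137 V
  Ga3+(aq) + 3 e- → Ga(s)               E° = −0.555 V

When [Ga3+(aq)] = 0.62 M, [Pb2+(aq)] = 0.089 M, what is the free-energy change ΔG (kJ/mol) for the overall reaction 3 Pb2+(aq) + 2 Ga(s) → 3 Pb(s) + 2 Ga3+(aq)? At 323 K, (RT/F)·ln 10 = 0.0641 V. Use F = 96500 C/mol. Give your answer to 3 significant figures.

E°cell = −0.137 − (−0.555) = +0.418 V; the balanced reaction transfers n = 6 electrons.
Q = [Ga3+(aq)]^2 / [Pb2+(aq)]^3 = 545, so log Q = 2.737 and E = +0.418 − (0.0641/6)(2.737) = +0.3888 V.
Finally ΔG = −nFE = −(6)(96500 C/mol)(+0.3888 V) = −225 kJ/mol.

−225 kJ/mol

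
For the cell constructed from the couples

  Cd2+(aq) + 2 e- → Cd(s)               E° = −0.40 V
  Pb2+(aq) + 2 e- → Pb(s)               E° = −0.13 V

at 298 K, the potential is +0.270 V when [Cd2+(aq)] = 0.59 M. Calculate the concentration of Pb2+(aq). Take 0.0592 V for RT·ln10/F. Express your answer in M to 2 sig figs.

0.59 M

The Pb²⁺/Pb couple has the larger reduction potential, so it is the cathode: E°cell = −0.13 − (−0.40) = +0.27 V and n = 2.
Since E = E° − (0.0592/n)·log Q, log Q = n(E° − E)/0.0592 = 0.000.
The balanced reaction is Pb2+(aq) + Cd(s) → Pb(s) + Cd2+(aq), so Q = [Cd2+(aq)] / [Pb2+(aq)].
Solving for the unknown gives log [Pb2+(aq)] = −0.229, so [Pb2+(aq)] ≈ 0.59 M.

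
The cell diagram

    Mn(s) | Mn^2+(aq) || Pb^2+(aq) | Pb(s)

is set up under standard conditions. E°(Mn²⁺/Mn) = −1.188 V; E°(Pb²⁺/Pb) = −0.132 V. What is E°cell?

By convention the left-hand electrode in cell notation is the anode (oxidation) and the right-hand electrode is the cathode (reduction).
E°cell = E°(right) − E°(left) = −0.132 − (−1.188) = +1.056 V.

+1.056 V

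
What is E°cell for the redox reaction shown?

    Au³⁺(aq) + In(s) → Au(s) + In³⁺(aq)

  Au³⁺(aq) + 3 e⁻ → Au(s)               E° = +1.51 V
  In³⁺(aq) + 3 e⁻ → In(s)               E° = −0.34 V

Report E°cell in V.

+1.85 V

In the reaction as written, Au³⁺(aq) is reduced (cathode) and In³⁺(aq) is produced by oxidation at the anode.
E°cell = E°(cathode) − E°(anode) = +1.51 − (−0.34) = +1.85 V.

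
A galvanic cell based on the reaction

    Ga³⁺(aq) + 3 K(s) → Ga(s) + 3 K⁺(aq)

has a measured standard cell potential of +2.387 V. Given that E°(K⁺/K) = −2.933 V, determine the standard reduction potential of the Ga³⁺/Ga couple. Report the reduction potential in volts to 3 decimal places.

In the reaction as written the Ga³⁺/Ga couple is reduced (cathode) and K⁺/K is oxidized (anode), so E°cell = E°(Ga³⁺/Ga) − E°(K⁺/K).
E°(Ga³⁺/Ga) = E°cell + E°(anode) = +2.387 + (−2.933) = −0.546 V.

−0.546 V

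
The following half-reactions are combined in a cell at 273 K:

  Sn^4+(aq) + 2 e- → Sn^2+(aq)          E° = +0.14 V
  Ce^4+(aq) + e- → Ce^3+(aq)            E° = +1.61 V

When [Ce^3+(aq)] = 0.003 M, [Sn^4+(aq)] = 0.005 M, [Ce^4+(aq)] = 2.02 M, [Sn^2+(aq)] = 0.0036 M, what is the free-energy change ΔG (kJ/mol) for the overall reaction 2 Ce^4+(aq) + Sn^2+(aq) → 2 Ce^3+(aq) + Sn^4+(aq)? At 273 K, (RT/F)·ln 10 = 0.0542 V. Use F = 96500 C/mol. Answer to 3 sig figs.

−313 kJ/mol

With Ce⁴⁺/Ce³⁺ reduced at the cathode, E°cell = +1.61 − (+0.14) = +1.47 V and n = 2.
Here Q = ([Ce^3+(aq)]^2·[Sn^4+(aq)]) / ([Ce^4+(aq)]^2·[Sn^2+(aq)]) = 3.06×10^−6 (log Q = −5.514), giving E = +1.47 − (0.0542/2)·(−5.514) = +1.6194 V.
ΔG = −nFE = −(2)(96500)(+1.6194) J/mol = −313 kJ/mol.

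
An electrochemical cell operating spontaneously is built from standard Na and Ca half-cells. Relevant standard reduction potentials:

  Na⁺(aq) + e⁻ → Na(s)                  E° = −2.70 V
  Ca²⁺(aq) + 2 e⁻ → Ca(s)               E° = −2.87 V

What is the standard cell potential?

Of the two couples in this cell, the one with the more positive reduction potential is reduced at the cathode: here that is Na⁺/Na (−2.70 V); Ca²⁺/Ca (−2.87 V) is the anode.
E°cell = E°(cathode) − E°(anode) = −2.70 − (−2.87) = +0.17 V.

+0.17 V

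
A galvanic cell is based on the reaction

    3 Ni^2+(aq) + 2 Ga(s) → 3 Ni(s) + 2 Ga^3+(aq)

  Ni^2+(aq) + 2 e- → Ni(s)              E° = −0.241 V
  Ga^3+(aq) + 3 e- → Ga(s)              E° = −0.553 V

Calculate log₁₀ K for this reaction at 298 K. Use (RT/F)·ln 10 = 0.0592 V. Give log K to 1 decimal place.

The Ni²⁺/Ni couple is reduced (cathode); E°cell = −0.241 − (−0.553) = +0.312 V with n = 6.
At equilibrium E = 0, so log K = nE°cell / 0.0592 = (6)(+0.312) / 0.0592 = 31.6.

log K = 31.6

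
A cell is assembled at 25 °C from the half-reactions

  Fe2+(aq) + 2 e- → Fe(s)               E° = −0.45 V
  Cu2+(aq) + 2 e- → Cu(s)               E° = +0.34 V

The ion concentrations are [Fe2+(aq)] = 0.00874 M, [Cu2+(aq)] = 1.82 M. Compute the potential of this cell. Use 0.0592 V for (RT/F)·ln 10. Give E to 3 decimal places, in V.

Since E°(Cu²⁺/Cu) > E°(Fe²⁺/Fe), Cu²⁺/Cu serves as the cathode.
E°cell = E°cat − E°an = +0.34 − (−0.45) = +0.79 V; n = 2.
For the overall reaction Cu2+(aq) + Fe(s) → Cu(s) + Fe2+(aq), Q = [Fe2+(aq)] / [Cu2+(aq)] = 0.0048, giving log Q = −2.319.
E = E° − (0.0592/n)·log Q = +0.79 − (0.0592/2)(−2.319) = +0.859 V.

+0.859 V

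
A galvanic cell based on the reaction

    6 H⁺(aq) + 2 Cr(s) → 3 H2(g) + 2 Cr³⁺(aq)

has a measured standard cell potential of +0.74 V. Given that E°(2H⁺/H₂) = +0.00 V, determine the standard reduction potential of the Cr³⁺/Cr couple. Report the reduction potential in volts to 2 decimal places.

−0.74 V

In the reaction as written the 2H⁺/H₂ couple is reduced (cathode) and Cr³⁺/Cr is oxidized (anode), so E°cell = E°(2H⁺/H₂) − E°(Cr³⁺/Cr).
E°(Cr³⁺/Cr) = E°(cathode) − E°cell = +0.00 − (+0.74) = −0.74 V.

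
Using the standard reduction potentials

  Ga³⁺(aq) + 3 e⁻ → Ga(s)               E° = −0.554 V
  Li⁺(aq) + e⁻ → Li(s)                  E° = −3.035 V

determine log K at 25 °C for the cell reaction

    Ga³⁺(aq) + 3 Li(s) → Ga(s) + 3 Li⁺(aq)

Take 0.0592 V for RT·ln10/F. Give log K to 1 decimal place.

The Ga³⁺/Ga couple is reduced (cathode); E°cell = −0.554 − (−3.035) = +2.481 V with n = 3.
At equilibrium E = 0, so log K = nE°cell / 0.0592 = (3)(+2.481) / 0.0592 = 125.7.

log K = 125.7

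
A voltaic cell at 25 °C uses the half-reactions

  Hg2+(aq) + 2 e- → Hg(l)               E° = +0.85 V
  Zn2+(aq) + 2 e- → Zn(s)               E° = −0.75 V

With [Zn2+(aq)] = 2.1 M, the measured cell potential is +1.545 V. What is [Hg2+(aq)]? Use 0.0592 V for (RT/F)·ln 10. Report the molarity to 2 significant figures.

With Hg²⁺/Hg at the cathode and Zn²⁺/Zn at the anode, E°cell = +0.85 − (−0.75) = +1.60 V (n = 2).
Since E = E° − (0.0592/n)·log Q, log Q = n(E° − E)/0.0592 = 1.858.
For Hg2+(aq) + Zn(s) → Hg(l) + Zn2+(aq), the reaction quotient is Q = [Zn2+(aq)] / [Hg2+(aq)].
Isolating [Hg2+(aq)] in Q = 10^{1.858} yields log [Hg2+(aq)] = −1.536, i.e. 0.029 M.

0.029 M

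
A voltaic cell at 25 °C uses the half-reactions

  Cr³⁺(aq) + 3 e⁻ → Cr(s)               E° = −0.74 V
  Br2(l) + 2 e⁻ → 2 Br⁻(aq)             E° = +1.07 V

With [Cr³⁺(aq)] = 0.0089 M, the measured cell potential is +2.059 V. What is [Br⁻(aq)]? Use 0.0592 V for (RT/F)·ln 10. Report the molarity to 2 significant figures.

Br₂/Br⁻ is the cathode (higher E°); E°cell = +1.07 − (−0.74) = +1.81 V with n = 6.
Since E = E° − (0.0592/n)·log Q, log Q = n(E° − E)/0.0592 = −25.236.
Balancing electrons gives 3 Br2(l) + 2 Cr(s) → 6 Br⁻(aq) + 2 Cr³⁺(aq); thus Q = [Br⁻(aq)]^6·[Cr³⁺(aq)]^2.
Isolating [Br⁻(aq)] in Q = 10^{−25.236} yields log [Br⁻(aq)] = −3.522, i.e. 0.00030 M.

0.00030 M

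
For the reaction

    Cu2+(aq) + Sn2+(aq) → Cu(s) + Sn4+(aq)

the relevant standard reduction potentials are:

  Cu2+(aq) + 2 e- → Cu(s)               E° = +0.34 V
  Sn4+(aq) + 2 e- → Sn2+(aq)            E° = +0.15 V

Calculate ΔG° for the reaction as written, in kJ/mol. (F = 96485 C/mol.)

−36.7 kJ/mol

In the reaction as written Cu2+(aq) is reduced, so the Cu²⁺/Cu couple is the cathode and Sn⁴⁺/Sn²⁺ is the anode.
E°cell = +0.34 − (+0.15) = +0.19 V; balancing electrons gives n = 2.
ΔG° = −nFE°cell = −(2)(96485)(+0.19) J/mol = −36.7 kJ/mol.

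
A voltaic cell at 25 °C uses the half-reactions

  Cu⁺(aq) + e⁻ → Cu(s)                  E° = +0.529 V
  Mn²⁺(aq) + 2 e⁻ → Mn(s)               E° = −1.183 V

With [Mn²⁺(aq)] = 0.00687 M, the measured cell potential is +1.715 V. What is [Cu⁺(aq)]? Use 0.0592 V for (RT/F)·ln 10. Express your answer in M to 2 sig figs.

With Cu⁺/Cu at the cathode and Mn²⁺/Mn at the anode, E°cell = +0.529 − (−1.183) = +1.712 V (n = 2).
Rearranging E = E° − (0.0592/n)·log Q gives log Q = 2(+1.712 − (+1.715))/0.0592 = −0.101.
For 2 Cu⁺(aq) + Mn(s) → 2 Cu(s) + Mn²⁺(aq), the reaction quotient is Q = [Mn²⁺(aq)] / [Cu⁺(aq)]^2.
Isolating [Cu⁺(aq)] in Q = 10^{−0.101} yields log [Cu⁺(aq)] = −1.031, i.e. 0.093 M.

0.093 M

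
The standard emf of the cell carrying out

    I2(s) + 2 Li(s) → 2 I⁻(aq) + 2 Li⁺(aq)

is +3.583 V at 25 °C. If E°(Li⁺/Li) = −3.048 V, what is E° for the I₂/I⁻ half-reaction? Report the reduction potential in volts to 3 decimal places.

+0.535 V

In the reaction as written the I₂/I⁻ couple is reduced (cathode) and Li⁺/Li is oxidized (anode), so E°cell = E°(I₂/I⁻) − E°(Li⁺/Li).
E°(I₂/I⁻) = E°cell + E°(anode) = +3.583 + (−3.048) = +0.535 V.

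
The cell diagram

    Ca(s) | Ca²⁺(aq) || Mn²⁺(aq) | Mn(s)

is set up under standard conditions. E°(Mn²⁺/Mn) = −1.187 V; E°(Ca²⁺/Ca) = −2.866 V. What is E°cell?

+1.679 V

By convention the left-hand electrode in cell notation is the anode (oxidation) and the right-hand electrode is the cathode (reduction).
E°cell = E°(right) − E°(left) = −1.187 − (−2.866) = +1.679 V.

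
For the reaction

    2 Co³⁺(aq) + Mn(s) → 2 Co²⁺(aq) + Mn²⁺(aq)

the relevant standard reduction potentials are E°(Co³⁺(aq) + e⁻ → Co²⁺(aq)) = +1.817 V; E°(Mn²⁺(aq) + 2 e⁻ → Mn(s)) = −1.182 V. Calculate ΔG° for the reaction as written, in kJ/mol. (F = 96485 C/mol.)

−579 kJ/mol

In the reaction as written Co³⁺(aq) is reduced, so the Co³⁺/Co²⁺ couple is the cathode and Mn²⁺/Mn is the anode.
E°cell = +1.817 − (−1.182) = +2.999 V; balancing electrons gives n = 2.
ΔG° = −nFE°cell = −(2)(96485)(+2.999) J/mol = −579 kJ/mol.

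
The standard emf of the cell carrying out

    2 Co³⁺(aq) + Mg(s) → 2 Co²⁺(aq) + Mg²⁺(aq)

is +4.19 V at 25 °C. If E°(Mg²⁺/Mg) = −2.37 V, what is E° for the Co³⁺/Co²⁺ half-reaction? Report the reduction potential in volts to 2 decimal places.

In the reaction as written the Co³⁺/Co²⁺ couple is reduced (cathode) and Mg²⁺/Mg is oxidized (anode), so E°cell = E°(Co³⁺/Co²⁺) − E°(Mg²⁺/Mg).
E°(Co³⁺/Co²⁺) = E°cell + E°(anode) = +4.19 + (−2.37) = +1.82 V.

+1.82 V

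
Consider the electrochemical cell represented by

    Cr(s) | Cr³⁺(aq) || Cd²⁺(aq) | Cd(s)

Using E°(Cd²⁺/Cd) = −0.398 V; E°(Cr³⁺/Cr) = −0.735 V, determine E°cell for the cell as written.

By convention the left-hand electrode in cell notation is the anode (oxidation) and the right-hand electrode is the cathode (reduction).
E°cell = E°(right) − E°(left) = −0.398 − (−0.735) = +0.337 V.

+0.337 V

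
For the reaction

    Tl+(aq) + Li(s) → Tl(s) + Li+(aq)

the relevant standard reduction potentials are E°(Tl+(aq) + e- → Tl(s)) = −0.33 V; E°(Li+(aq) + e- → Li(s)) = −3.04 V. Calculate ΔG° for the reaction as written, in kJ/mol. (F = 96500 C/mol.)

In the reaction as written Tl+(aq) is reduced, so the Tl⁺/Tl couple is the cathode and Li⁺/Li is the anode.
E°cell = −0.33 − (−3.04) = +2.71 V; balancing electrons gives n = 1.
ΔG° = −nFE°cell = −(1)(96500)(+2.71) J/mol = −262 kJ/mol.

−262 kJ/mol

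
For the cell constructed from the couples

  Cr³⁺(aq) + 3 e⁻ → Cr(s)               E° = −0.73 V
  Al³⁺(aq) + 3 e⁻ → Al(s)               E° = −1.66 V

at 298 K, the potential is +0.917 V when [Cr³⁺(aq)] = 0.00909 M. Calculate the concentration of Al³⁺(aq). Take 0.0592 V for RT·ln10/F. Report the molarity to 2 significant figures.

With Cr³⁺/Cr at the cathode and Al³⁺/Al at the anode, E°cell = −0.73 − (−1.66) = +0.93 V (n = 3).
Rearranging E = E° − (0.0592/n)·log Q gives log Q = 3(+0.93 − (+0.917))/0.0592 = 0.659.
For Cr³⁺(aq) + Al(s) → Cr(s) + Al³⁺(aq), the reaction quotient is Q = [Al³⁺(aq)] / [Cr³⁺(aq)].
Solving for the unknown gives log [Al³⁺(aq)] = −1.382, so [Al³⁺(aq)] ≈ 0.041 M.

0.041 M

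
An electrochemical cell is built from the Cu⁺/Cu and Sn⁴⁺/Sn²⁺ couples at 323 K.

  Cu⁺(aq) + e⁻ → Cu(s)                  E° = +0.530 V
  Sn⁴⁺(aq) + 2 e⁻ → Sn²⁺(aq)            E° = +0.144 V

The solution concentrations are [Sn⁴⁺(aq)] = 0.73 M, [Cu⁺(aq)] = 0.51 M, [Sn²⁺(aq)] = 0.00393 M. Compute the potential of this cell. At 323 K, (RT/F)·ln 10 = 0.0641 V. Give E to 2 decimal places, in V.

+0.29 V

The Cu⁺/Cu couple has the more positive E°, so it is the cathode; Sn⁴⁺/Sn²⁺ is the anode.
The standard potential is +0.530 − (+0.144) = +0.386 V and the balanced reaction transfers n = 2 electrons.
The balanced reaction is 2 Cu⁺(aq) + Sn²⁺(aq) → 2 Cu(s) + Sn⁴⁺(aq), so Q = [Sn⁴⁺(aq)] / ([Cu⁺(aq)]^2·[Sn²⁺(aq)]) = 714 and log Q = 2.854.
By the Nernst equation, E = +0.386 − (0.0641/2)·(2.854) = +0.29 V.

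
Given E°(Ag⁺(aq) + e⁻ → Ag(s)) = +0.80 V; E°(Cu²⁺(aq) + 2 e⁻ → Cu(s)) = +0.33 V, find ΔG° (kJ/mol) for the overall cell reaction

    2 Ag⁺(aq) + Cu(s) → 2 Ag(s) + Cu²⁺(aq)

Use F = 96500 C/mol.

In the reaction as written Ag⁺(aq) is reduced, so the Ag⁺/Ag couple is the cathode and Cu²⁺/Cu is the anode.
E°cell = +0.80 − (+0.33) = +0.47 V; balancing electrons gives n = 2.
ΔG° = −nFE°cell = −(2)(96500)(+0.47) J/mol = −90.7 kJ/mol.

−90.7 kJ/mol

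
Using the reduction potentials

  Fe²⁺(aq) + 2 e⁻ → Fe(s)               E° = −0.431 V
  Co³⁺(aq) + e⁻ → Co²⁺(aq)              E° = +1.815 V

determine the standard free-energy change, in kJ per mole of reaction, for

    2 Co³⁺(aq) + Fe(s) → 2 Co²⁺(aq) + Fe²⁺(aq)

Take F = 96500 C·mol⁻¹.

−433 kJ/mol

In the reaction as written Co³⁺(aq) is reduced, so the Co³⁺/Co²⁺ couple is the cathode and Fe²⁺/Fe is the anode.
E°cell = +1.815 − (−0.431) = +2.246 V; balancing electrons gives n = 2.
ΔG° = −nFE°cell = −(2)(96500)(+2.246) J/mol = −433 kJ/mol.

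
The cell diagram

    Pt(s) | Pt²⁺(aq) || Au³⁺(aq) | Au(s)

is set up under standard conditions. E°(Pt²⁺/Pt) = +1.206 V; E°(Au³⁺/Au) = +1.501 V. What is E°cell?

By convention the left-hand electrode in cell notation is the anode (oxidation) and the right-hand electrode is the cathode (reduction).
E°cell = E°(right) − E°(left) = +1.501 − (+1.206) = +0.295 V.

+0.295 V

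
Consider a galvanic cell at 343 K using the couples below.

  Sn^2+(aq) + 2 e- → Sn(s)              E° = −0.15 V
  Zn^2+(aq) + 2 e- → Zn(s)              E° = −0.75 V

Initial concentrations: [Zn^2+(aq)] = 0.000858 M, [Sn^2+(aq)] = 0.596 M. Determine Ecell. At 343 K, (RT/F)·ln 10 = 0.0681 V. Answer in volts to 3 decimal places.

+0.697 V

The Sn²⁺/Sn couple has the more positive E°, so it is the cathode; Zn²⁺/Zn is the anode.
E°cell = E°cat − E°an = −0.15 − (−0.75) = +0.60 V; n = 2.
The balanced reaction is Sn^2+(aq) + Zn(s) → Sn(s) + Zn^2+(aq), so Q = [Zn^2+(aq)] / [Sn^2+(aq)] = 0.00144 and log Q = −2.842.
Applying E = E° − (RT ln10/nF)·log Q gives +0.60 − (0.0681/2)(−2.842) = +0.697 V.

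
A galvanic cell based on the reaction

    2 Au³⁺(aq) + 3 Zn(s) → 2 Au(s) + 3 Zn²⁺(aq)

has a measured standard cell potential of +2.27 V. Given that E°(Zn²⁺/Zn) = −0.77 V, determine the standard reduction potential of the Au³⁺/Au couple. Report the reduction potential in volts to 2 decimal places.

In the reaction as written the Au³⁺/Au couple is reduced (cathode) and Zn²⁺/Zn is oxidized (anode), so E°cell = E°(Au³⁺/Au) − E°(Zn²⁺/Zn).
E°(Au³⁺/Au) = E°cell + E°(anode) = +2.27 + (−0.77) = +1.50 V.

+1.50 V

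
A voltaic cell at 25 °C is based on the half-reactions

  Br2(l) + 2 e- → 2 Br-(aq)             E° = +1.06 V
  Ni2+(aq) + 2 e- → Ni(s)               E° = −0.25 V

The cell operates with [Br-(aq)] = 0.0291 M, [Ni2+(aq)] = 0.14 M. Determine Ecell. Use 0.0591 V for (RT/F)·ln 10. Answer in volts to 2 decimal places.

Since E°(Br₂/Br⁻) > E°(Ni²⁺/Ni), Br₂/Br⁻ serves as the cathode.
E°cell = +1.06 − (−0.25) = +1.31 V, with n = 2 electrons transferred.
For the overall reaction Br2(l) + Ni(s) → 2 Br-(aq) + Ni2+(aq), Q = [Br-(aq)]^2·[Ni2+(aq)] = 0.000119, giving log Q = −3.926.
By the Nernst equation, E = +1.31 − (0.0591/2)·(−3.926) = +1.43 V.

+1.43 V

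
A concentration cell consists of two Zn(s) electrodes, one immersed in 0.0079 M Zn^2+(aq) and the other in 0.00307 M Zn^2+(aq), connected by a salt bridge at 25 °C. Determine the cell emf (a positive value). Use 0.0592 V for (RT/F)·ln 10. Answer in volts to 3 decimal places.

For a concentration cell E°cell = 0, since both electrodes use the same couple.
The compartment with the higher Zn^2+(aq) concentration (0.0079 M) acts as the cathode; ions are reduced there and produced at the dilute (0.00307 M) anode.
With n = 2, Ecell = −(0.0592/2)·log([dilute]/[conc]) = −(0.0592/2)·log(0.00307/0.0079) = +0.012 V.

0.012 V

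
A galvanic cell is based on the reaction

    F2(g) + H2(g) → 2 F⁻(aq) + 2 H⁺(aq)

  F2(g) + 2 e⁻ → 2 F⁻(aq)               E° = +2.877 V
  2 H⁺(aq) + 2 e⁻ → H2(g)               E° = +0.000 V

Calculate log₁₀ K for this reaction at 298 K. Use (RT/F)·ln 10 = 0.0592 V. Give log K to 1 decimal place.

The F₂/F⁻ couple is reduced (cathode); E°cell = +2.877 − (+0.000) = +2.877 V with n = 2.
At equilibrium E = 0, so log K = nE°cell / 0.0592 = (2)(+2.877) / 0.0592 = 97.2.

log K = 97.2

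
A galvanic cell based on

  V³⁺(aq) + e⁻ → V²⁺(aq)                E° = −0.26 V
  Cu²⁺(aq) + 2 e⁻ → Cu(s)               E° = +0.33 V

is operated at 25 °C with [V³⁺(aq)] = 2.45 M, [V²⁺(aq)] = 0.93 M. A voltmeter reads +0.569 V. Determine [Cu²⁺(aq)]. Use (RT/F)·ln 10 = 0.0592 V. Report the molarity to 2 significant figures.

The Cu²⁺/Cu couple has the larger reduction potential, so it is the cathode: E°cell = +0.33 − (−0.26) = +0.59 V and n = 2.
Rearranging E = E° − (0.0592/n)·log Q gives log Q = 2(+0.59 − (+0.569))/0.0592 = 0.709.
Balancing electrons gives Cu²⁺(aq) + 2 V²⁺(aq) → Cu(s) + 2 V³⁺(aq); thus Q = [V³⁺(aq)]^2 / ([Cu²⁺(aq)]·[V²⁺(aq)]^2).
Isolating [Cu²⁺(aq)] in Q = 10^{0.709} yields log [Cu²⁺(aq)] = 0.132, i.e. 1.4 M.

1.4 M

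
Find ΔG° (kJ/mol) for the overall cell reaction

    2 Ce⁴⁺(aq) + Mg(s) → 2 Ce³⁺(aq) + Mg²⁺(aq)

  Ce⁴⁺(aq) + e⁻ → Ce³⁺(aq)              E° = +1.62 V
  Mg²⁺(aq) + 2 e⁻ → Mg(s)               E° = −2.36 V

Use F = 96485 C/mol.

In the reaction as written Ce⁴⁺(aq) is reduced, so the Ce⁴⁺/Ce³⁺ couple is the cathode and Mg²⁺/Mg is the anode.
E°cell = +1.62 − (−2.36) = +3.98 V; balancing electrons gives n = 2.
ΔG° = −nFE°cell = −(2)(96485)(+3.98) J/mol = −768 kJ/mol.

−768 kJ/mol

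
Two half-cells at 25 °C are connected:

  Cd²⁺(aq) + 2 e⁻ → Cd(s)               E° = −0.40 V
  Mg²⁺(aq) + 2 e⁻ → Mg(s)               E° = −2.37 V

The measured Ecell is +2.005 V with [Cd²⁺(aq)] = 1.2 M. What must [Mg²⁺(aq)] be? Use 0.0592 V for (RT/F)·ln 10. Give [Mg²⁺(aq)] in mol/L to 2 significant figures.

The Cd²⁺/Cd couple has the larger reduction potential, so it is the cathode: E°cell = −0.40 − (−2.37) = +1.97 V and n = 2.
From the Nernst equation, log Q = n(E° − E)/0.0592 = 2·(+1.97 − (+2.005))/0.0592 = −1.182.
For Cd²⁺(aq) + Mg(s) → Cd(s) + Mg²⁺(aq), the reaction quotient is Q = [Mg²⁺(aq)] / [Cd²⁺(aq)].
Solving for the unknown gives log [Mg²⁺(aq)] = −1.103, so [Mg²⁺(aq)] ≈ 0.079 M.

0.079 M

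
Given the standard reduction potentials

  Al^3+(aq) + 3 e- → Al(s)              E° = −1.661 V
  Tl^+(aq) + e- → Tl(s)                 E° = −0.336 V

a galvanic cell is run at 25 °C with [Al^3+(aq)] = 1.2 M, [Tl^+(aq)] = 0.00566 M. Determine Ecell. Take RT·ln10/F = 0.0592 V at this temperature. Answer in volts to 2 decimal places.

+1.19 V

The Tl⁺/Tl couple has the more positive E°, so it is the cathode; Al³⁺/Al is the anode.
E°cell = E°cat − E°an = −0.336 − (−1.661) = +1.325 V; n = 3.
The balanced reaction is 3 Tl^+(aq) + Al(s) → 3 Tl(s) + Al^3+(aq), so Q = [Al^3+(aq)] / [Tl^+(aq)]^3 = 6.62×10^6 and log Q = 6.821.
By the Nernst equation, E = +1.325 − (0.0592/3)·(6.821) = +1.19 V.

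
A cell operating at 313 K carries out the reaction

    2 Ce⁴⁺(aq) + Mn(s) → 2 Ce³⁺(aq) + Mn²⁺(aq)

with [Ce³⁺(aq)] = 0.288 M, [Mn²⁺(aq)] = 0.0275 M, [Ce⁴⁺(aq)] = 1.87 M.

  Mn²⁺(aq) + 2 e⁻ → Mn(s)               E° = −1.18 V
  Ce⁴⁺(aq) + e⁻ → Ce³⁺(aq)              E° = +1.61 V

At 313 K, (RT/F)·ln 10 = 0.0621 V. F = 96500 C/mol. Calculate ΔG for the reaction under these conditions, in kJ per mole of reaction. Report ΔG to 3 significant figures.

With Ce⁴⁺/Ce³⁺ reduced at the cathode, E°cell = +1.61 − (−1.18) = +2.79 V and n = 2.
Here Q = ([Ce³⁺(aq)]^2·[Mn²⁺(aq)]) / [Ce⁴⁺(aq)]^2 = 0.000652 (log Q = −3.186), giving E = +2.79 − (0.0621/2)·(−3.186) = +2.8889 V.
Then ΔG = −nFE = −2 × 96500 × +2.8889 J/mol = −558 kJ/mol.

−558 kJ/mol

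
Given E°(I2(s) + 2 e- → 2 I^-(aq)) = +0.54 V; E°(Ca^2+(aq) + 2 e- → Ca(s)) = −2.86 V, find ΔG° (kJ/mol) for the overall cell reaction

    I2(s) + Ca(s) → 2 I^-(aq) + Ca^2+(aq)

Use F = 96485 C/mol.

−656 kJ/mol

In the reaction as written I2(s) is reduced, so the I₂/I⁻ couple is the cathode and Ca²⁺/Ca is the anode.
E°cell = +0.54 − (−2.86) = +3.40 V; balancing electrons gives n = 2.
ΔG° = −nFE°cell = −(2)(96485)(+3.40) J/mol = −656 kJ/mol.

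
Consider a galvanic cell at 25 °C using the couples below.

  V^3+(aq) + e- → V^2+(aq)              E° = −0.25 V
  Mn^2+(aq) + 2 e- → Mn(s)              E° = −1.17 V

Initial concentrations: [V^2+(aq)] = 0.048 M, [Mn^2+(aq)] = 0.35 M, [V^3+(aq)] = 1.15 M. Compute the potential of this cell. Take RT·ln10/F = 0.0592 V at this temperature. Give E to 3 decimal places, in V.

+1.015 V

The V³⁺/V²⁺ couple has the more positive E°, so it is the cathode; Mn²⁺/Mn is the anode.
The standard potential is −0.25 − (−1.17) = +0.92 V and the balanced reaction transfers n = 2 electrons.
The balanced reaction is 2 V^3+(aq) + Mn(s) → 2 V^2+(aq) + Mn^2+(aq), so Q = ([V^2+(aq)]^2·[Mn^2+(aq)]) / [V^3+(aq)]^2 = 0.00061 and log Q = −3.215.
By the Nernst equation, E = +0.92 − (0.0592/2)·(−3.215) = +1.015 V.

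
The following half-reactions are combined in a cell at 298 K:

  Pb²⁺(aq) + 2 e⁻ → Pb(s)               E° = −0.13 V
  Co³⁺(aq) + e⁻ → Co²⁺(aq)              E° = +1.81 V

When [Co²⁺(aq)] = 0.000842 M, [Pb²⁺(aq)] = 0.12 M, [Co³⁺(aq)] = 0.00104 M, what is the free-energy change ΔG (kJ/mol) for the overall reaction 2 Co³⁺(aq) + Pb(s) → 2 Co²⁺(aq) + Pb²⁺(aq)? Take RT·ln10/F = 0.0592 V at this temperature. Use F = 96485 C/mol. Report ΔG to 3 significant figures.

With Co³⁺/Co²⁺ reduced at the cathode, E°cell = +1.81 − (−0.13) = +1.94 V and n = 2.
Q = ([Co²⁺(aq)]^2·[Pb²⁺(aq)]) / [Co³⁺(aq)]^2 = 0.0787, so log Q = −1.104 and E = +1.94 − (0.0592/2)(−1.104) = +1.9727 V.
ΔG = −nFE = −(2)(96485)(+1.9727) J/mol = −381 kJ/mol.

−381 kJ/mol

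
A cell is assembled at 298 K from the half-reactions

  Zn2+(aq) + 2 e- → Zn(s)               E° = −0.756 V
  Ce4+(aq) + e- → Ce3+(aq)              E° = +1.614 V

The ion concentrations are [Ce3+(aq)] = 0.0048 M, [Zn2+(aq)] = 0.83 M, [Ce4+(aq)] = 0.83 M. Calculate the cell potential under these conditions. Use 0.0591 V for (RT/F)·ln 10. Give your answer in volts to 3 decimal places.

+2.505 V

The Ce⁴⁺/Ce³⁺ couple has the more positive E°, so it is the cathode; Zn²⁺/Zn is the anode.
E°cell = +1.614 − (−0.756) = +2.370 V, with n = 2 electrons transferred.
For the overall reaction 2 Ce4+(aq) + Zn(s) → 2 Ce3+(aq) + Zn2+(aq), Q = ([Ce3+(aq)]^2·[Zn2+(aq)]) / [Ce4+(aq)]^2 = 2.78×10^−5, giving log Q = −4.557.
By the Nernst equation, E = +2.370 − (0.0591/2)·(−4.557) = +2.505 V.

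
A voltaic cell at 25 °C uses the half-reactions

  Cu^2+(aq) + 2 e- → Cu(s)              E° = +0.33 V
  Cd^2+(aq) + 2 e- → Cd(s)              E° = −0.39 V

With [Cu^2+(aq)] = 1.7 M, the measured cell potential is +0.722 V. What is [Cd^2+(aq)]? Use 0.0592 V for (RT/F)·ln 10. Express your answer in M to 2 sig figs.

With Cu²⁺/Cu at the cathode and Cd²⁺/Cd at the anode, E°cell = +0.33 − (−0.39) = +0.72 V (n = 2).
Rearranging E = E° − (0.0592/n)·log Q gives log Q = 2(+0.72 − (+0.722))/0.0592 = −0.068.
The balanced reaction is Cu^2+(aq) + Cd(s) → Cu(s) + Cd^2+(aq), so Q = [Cd^2+(aq)] / [Cu^2+(aq)].
Isolating [Cd^2+(aq)] in Q = 10^{−0.068} yields log [Cd^2+(aq)] = 0.162, i.e. 1.5 M.

1.5 M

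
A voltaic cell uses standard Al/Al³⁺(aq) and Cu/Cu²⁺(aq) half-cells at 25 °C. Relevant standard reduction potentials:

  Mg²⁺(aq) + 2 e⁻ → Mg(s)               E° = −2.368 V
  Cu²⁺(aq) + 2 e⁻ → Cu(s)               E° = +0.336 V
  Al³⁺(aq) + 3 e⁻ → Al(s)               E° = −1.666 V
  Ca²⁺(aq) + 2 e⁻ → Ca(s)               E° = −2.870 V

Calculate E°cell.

Of the two couples in this cell, the one with the more positive reduction potential is reduced at the cathode: here that is Cu²⁺/Cu (+0.336 V); Al³⁺/Al (−1.666 V) is the anode.
E°cell = E°(cathode) − E°(anode) = +0.336 − (−1.666) = +2.002 V.

+2.002 V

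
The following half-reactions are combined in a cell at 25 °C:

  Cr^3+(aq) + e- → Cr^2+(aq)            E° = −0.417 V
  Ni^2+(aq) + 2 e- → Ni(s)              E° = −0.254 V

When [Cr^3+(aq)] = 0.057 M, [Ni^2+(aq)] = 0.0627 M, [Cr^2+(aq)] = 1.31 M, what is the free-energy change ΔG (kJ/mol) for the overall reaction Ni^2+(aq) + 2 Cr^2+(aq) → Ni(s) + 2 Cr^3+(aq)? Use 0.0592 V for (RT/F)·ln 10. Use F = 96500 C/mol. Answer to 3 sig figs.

−40.1 kJ/mol

The standard cell potential is −0.254 − (−0.417) = +0.163 V, with n = 2 electrons in the balanced equation.
Q = [Cr^3+(aq)]^2 / ([Ni^2+(aq)]·[Cr^2+(aq)]^2) = 0.0302, so log Q = −1.520 and E = +0.163 − (0.0592/2)(−1.520) = +0.2080 V.
Then ΔG = −nFE = −2 × 96500 × +0.2080 J/mol = −40.1 kJ/mol.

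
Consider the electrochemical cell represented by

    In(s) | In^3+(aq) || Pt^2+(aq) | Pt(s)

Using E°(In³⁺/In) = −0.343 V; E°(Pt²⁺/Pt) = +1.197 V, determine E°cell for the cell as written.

By convention the left-hand electrode in cell notation is the anode (oxidation) and the right-hand electrode is the cathode (reduction).
E°cell = E°(right) − E°(left) = +1.197 − (−0.343) = +1.540 V.

+1.540 V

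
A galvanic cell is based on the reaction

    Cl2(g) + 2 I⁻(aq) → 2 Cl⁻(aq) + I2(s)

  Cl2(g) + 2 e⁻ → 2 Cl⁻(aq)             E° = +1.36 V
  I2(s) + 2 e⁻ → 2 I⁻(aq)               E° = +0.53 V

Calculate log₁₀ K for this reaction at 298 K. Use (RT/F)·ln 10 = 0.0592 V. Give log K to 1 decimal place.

log K = 28.0

The Cl₂/Cl⁻ couple is reduced (cathode); E°cell = +1.36 − (+0.53) = +0.83 V with n = 2.
At equilibrium E = 0, so log K = nE°cell / 0.0592 = (2)(+0.83) / 0.0592 = 28.0.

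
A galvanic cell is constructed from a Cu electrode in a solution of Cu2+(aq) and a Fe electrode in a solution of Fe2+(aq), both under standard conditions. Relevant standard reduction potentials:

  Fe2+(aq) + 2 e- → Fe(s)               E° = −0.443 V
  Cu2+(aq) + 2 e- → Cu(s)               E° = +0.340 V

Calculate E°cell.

+0.783 V

The Cu²⁺/Cu couple has the higher E°, so Cu ion is reduced (cathode) and Fe is oxidized (anode).
E°cell = E°(cathode) − E°(anode) = +0.340 − (−0.443) = +0.783 V.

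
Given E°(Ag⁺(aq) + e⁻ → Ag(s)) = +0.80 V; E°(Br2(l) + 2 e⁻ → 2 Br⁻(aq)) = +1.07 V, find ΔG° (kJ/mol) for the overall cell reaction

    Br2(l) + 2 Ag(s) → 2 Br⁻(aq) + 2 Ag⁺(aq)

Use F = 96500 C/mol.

−52.1 kJ/mol

In the reaction as written Br2(l) is reduced, so the Br₂/Br⁻ couple is the cathode and Ag⁺/Ag is the anode.
E°cell = +1.07 − (+0.80) = +0.27 V; balancing electrons gives n = 2.
ΔG° = −nFE°cell = −(2)(96500)(+0.27) J/mol = −52.1 kJ/mol.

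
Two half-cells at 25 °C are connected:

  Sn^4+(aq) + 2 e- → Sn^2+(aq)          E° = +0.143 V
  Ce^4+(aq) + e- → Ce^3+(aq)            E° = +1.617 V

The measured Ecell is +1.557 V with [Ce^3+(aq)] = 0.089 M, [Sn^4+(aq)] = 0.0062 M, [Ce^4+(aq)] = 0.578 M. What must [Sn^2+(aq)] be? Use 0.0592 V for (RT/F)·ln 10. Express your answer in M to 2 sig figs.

With Ce⁴⁺/Ce³⁺ at the cathode and Sn⁴⁺/Sn²⁺ at the anode, E°cell = +1.617 − (+0.143) = +1.474 V (n = 2).
Since E = E° − (0.0592/n)·log Q, log Q = n(E° − E)/0.0592 = −2.804.
The balanced reaction is 2 Ce^4+(aq) + Sn^2+(aq) → 2 Ce^3+(aq) + Sn^4+(aq), so Q = ([Ce^3+(aq)]^2·[Sn^4+(aq)]) / ([Ce^4+(aq)]^2·[Sn^2+(aq)]).
Substituting the known concentrations and solving, log [Sn^2+(aq)] = −1.029 and [Sn^2+(aq)] = 0.094 M.

0.094 M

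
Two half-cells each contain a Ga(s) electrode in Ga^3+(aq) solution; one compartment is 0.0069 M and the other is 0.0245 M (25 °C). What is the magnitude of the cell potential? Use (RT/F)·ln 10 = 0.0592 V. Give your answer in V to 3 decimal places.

0.011 V

For a concentration cell E°cell = 0, since both electrodes use the same couple.
The compartment with the higher Ga^3+(aq) concentration (0.0245 M) acts as the cathode; ions are reduced there and produced at the dilute (0.0069 M) anode.
With n = 3, Ecell = −(0.0592/3)·log([dilute]/[conc]) = −(0.0592/3)·log(0.0069/0.0245) = +0.011 V.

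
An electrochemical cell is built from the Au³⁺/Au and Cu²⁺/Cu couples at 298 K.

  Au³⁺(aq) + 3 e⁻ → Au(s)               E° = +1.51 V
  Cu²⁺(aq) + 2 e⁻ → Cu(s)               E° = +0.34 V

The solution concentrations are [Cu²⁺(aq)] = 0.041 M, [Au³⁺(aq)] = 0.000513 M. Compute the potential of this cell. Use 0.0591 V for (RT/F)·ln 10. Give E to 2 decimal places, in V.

+1.15 V

The Au³⁺/Au couple has the more positive E°, so it is the cathode; Cu²⁺/Cu is the anode.
The standard potential is +1.51 − (+0.34) = +1.17 V and the balanced reaction transfers n = 6 electrons.
The balanced reaction is 2 Au³⁺(aq) + 3 Cu(s) → 2 Au(s) + 3 Cu²⁺(aq), so Q = [Cu²⁺(aq)]^3 / [Au³⁺(aq)]^2 = 262 and log Q = 2.418.
Applying E = E° − (RT ln10/nF)·log Q gives +1.17 − (0.0591/6)(2.418) = +1.15 V.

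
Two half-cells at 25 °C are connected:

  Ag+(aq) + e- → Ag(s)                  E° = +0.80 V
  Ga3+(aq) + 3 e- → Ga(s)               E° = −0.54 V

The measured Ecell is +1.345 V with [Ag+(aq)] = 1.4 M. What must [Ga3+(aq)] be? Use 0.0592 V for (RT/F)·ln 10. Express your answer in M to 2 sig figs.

1.5 M

The Ag⁺/Ag couple has the larger reduction potential, so it is the cathode: E°cell = +0.80 − (−0.54) = +1.34 V and n = 3.
From the Nernst equation, log Q = n(E° − E)/0.0592 = 3·(+1.34 − (+1.345))/0.0592 = −0.253.
Balancing electrons gives 3 Ag+(aq) + Ga(s) → 3 Ag(s) + Ga3+(aq); thus Q = [Ga3+(aq)] / [Ag+(aq)]^3.
Isolating [Ga3+(aq)] in Q = 10^{−0.253} yields log [Ga3+(aq)] = 0.185, i.e. 1.5 M.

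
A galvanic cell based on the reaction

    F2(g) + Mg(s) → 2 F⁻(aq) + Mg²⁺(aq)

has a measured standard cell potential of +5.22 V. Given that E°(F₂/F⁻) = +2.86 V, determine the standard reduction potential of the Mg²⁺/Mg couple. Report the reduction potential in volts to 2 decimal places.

−2.36 V

In the reaction as written the F₂/F⁻ couple is reduced (cathode) and Mg²⁺/Mg is oxidized (anode), so E°cell = E°(F₂/F⁻) − E°(Mg²⁺/Mg).
E°(Mg²⁺/Mg) = E°(cathode) − E°cell = +2.86 − (+5.22) = −2.36 V.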